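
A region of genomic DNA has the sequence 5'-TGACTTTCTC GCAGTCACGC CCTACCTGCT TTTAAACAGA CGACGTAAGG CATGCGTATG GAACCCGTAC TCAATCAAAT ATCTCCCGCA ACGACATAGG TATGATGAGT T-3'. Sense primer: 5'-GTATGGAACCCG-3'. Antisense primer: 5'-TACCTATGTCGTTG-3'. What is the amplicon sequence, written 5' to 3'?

5'-GTATGGAACCCGTACTCAATCAAATATCTCCCGCAACGACATAGGTA-3'

Forward primer GTATGGAACCCG is found on the top strand at positions 56–67.
Reverse complement of the reverse primer: CAACGACATAGGTA. This occurs on the top strand at positions 89–102.
The product is the template from position 56 through 102 (47 bp).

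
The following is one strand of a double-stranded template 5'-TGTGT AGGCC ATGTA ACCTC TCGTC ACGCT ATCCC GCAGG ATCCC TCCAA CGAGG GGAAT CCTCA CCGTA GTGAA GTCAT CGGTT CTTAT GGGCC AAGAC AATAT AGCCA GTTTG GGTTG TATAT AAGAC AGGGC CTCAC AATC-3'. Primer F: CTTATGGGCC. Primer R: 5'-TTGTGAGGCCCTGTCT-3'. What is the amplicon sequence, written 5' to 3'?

Forward primer CTTATGGGCC is found on the top strand at positions 86–95.
Taking the reverse complement of TTGTGAGGCCCTGTCT gives AGACAGGGCCTCACAA, found at positions 127–142 on the template; the primer anneals here to the top strand with its 3' end pointing upstream.
The product is the template from position 86 through 142 (57 bp).

5'-CTTATGGGCCAAGACAATATAGCCAGTTTGGGTTGTATATAAGACAGGGCCTCACAA-3'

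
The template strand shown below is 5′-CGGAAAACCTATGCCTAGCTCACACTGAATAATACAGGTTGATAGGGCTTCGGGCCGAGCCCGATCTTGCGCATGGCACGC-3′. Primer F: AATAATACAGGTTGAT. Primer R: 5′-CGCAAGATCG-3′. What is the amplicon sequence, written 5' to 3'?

5'-AATAATACAGGTTGATAGGGCTTCGGGCCGAGCCCGATCTTGCG-3'

Scanning the template, AATAATACAGGTTGAT occurs at positions 28–43; this primer anneals to the bottom strand there with its 3' end pointing downstream.
The reverse primer's reverse complement is CGATCTTGCG, which matches the template at positions 62–71.
The product is the template from position 28 through 71 (44 bp).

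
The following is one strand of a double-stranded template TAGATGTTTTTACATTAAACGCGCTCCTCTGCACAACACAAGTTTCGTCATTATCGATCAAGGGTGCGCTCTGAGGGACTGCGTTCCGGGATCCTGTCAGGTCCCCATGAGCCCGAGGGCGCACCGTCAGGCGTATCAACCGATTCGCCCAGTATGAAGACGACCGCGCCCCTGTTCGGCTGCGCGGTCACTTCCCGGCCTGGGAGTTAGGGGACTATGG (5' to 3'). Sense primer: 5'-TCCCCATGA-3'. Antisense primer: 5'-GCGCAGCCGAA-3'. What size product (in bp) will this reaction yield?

Scanning the template, TCCCCATGA occurs at positions 102–110; this primer anneals to the bottom strand there with its 3' end pointing downstream.
The reverse primer's reverse complement is TTCGGCTGCGC, which matches the template at positions 175–185.
The product runs from position 102 to position 185, so its length is 185 − 102 + 1 = 84 bp.

84 bp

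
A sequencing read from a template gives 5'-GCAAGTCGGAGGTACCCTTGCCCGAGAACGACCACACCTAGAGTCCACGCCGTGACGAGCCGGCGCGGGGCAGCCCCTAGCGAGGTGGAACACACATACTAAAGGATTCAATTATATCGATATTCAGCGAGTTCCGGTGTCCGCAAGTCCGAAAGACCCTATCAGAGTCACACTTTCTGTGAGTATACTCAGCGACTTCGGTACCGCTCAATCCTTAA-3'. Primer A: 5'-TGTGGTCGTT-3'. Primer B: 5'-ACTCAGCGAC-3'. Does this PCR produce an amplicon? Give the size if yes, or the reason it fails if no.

No product — the primers' 3' ends point away from each other.

Primer A (TGTGGTCGTT) has reverse complement AACGACCACA, which matches the top strand at positions 27–36; primer A anneals to the top strand there with its 3' end pointing upstream toward position 27.
Primer B (ACTCAGCGAC) matches the top strand directly at positions 187–196; it anneals to the bottom strand with its 3' end pointing downstream toward position 196.
The 3' ends diverge (primer A extends toward position 1, primer B toward position 218), so the primers never converge on a shared product.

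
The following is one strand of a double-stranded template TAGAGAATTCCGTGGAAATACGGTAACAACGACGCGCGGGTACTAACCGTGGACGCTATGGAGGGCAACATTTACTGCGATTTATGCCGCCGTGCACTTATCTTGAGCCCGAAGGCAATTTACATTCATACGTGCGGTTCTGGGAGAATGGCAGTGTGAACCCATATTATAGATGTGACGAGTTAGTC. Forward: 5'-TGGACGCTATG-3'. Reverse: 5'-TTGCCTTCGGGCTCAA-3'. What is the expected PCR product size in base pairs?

Scanning the template, TGGACGCTATG occurs at positions 50–60; this primer anneals to the bottom strand there with its 3' end pointing downstream.
The reverse primer's reverse complement is TTGAGCCCGAAGGCAA, which matches the template at positions 103–118.
Amplicon spans positions 50–118: 69 bp.

69 bp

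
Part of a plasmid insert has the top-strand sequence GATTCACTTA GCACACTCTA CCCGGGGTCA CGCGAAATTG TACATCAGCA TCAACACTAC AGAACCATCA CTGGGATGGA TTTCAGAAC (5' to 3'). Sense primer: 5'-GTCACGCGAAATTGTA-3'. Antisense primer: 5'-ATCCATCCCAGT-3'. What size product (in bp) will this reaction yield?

Forward primer GTCACGCGAAATTGTA is found on the top strand at positions 27–42.
Taking the reverse complement of ATCCATCCCAGT gives ACTGGGATGGAT, found at positions 70–81 on the template; the primer anneals here to the top strand with its 3' end pointing upstream.
Amplicon spans positions 27–81: 55 bp.

55 bp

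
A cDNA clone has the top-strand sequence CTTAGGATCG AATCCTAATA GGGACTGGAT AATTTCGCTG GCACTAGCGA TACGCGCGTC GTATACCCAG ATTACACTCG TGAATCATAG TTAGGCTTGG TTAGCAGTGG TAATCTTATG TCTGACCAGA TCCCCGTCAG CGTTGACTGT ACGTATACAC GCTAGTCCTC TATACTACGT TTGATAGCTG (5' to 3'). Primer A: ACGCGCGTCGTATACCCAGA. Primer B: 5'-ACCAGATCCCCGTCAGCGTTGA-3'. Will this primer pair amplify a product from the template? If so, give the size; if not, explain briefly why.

Primer A (ACGCGCGTCGTATACCCAGA) matches the top strand at positions 52–71 (3' end points downstream).
Primer B (ACCAGATCCCCGTCAGCGTTGA) also matches the top strand directly, at positions 125–146 — its reverse complement TCAACGCTGACGGGGATCTGGT is not present.
Both primers anneal to the bottom strand with 3' ends pointing the same way, so neither can prime synthesis back toward the other.

No product — both primers anneal to the same strand and extend in the same direction.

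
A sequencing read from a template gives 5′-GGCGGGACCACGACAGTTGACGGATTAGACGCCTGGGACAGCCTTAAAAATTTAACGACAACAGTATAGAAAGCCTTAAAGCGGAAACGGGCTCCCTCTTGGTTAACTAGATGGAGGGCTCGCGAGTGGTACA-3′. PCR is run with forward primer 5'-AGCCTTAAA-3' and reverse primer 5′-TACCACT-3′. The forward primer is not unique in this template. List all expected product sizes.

The forward primer AGCCTTAAA matches the top strand at positions 40–48, 72–80.
The reverse primer's reverse complement is AGTGGTA, matching at positions 125–131.
Each forward site pairs with the reverse site to give a product ending at position 131: sizes 92, 60 bp.

92 bp, 60 bp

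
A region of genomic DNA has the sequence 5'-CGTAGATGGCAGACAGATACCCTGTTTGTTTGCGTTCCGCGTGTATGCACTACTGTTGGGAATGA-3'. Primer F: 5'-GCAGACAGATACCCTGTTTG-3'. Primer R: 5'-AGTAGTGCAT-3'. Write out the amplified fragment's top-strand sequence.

5'-GCAGACAGATACCCTGTTTGTTTGCGTTCCGCGTGTATGCACTACT-3'

Scanning the template, GCAGACAGATACCCTGTTTG occurs at positions 9–28; this primer anneals to the bottom strand there with its 3' end pointing downstream.
Reverse complement of the reverse primer: ATGCACTACT. This occurs on the top strand at positions 45–54.
The product is the template from position 9 through 54 (46 bp).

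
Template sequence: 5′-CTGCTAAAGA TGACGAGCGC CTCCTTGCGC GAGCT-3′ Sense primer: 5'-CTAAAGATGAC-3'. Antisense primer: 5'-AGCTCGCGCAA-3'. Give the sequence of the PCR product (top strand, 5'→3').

5'-CTAAAGATGACGAGCGCCTCCTTGCGCGAGCT-3'

Scanning the template, CTAAAGATGAC occurs at positions 4–14; this primer anneals to the bottom strand there with its 3' end pointing downstream.
Reverse complement of the reverse primer: TTGCGCGAGCT. This occurs on the top strand at positions 25–35.
The product is the template from position 4 through 35 (32 bp).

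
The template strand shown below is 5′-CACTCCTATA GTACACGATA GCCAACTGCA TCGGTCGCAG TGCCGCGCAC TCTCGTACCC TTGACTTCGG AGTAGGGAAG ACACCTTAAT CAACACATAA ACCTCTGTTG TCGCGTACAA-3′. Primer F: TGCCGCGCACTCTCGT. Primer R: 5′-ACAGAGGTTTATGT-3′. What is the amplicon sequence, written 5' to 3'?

5'-TGCCGCGCACTCTCGTACCCTTGACTTCGGAGTAGGGAAGACACCTTAATCAACACATAAACCTCTGT-3'

Forward primer TGCCGCGCACTCTCGT is found on the top strand at positions 41–56.
The reverse primer's reverse complement is ACATAAACCTCTGT, which matches the template at positions 95–108.
The product is the template from position 41 through 108 (68 bp).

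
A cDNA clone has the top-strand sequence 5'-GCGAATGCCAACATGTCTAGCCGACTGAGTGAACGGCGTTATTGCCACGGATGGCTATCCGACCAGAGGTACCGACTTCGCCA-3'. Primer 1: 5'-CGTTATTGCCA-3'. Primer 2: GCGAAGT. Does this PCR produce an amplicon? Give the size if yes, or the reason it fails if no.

Primer 1 (CGTTATTGCCA) matches the top strand at positions 37–47; it acts as a forward primer.
Primer 2's reverse complement is ACTTCGC, matching the top strand at positions 75–81; it acts as a reverse primer.
The 3' ends face each other across positions 37–81, giving a 45 bp product.

Yes — a 45 bp product.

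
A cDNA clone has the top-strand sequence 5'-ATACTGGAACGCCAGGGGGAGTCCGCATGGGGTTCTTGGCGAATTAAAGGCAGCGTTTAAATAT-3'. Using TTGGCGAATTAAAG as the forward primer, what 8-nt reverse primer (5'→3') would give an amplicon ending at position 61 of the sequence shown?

The forward primer binds at positions 36–49; the product's 3' end on the top strand is position 61.
The reverse primer anneals to the top strand over positions 54–61, i.e. to CGTTTAAA.
Its sequence written 5'→3' is the reverse complement: TTTAAACG.

5'-TTTAAACG-3'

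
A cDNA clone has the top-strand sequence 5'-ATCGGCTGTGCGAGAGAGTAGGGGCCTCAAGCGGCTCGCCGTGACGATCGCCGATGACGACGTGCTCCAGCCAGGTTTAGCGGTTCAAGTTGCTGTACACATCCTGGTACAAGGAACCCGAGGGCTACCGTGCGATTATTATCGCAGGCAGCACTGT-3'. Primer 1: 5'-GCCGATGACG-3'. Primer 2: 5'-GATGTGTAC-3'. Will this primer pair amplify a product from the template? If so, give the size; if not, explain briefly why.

Primer 1 (GCCGATGACG) matches the top strand at positions 50–59; it acts as a forward primer.
Primer 2's reverse complement is GTACACATC, matching the top strand at positions 95–103; it acts as a reverse primer.
The 3' ends face each other across positions 50–103, giving a 54 bp product.

Yes — a 54 bp product.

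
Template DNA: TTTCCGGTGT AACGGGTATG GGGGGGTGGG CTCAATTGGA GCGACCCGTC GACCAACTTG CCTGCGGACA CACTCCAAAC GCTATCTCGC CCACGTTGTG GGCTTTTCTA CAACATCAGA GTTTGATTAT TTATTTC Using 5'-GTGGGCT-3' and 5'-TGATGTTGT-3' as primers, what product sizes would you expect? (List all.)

93 bp, 21 bp

The forward primer GTGGGCT matches the top strand at positions 26–32, 98–104.
The reverse primer's reverse complement is ACAACATCA, matching at positions 110–118.
Each forward site pairs with the reverse site to give a product ending at position 118: sizes 93, 21 bp.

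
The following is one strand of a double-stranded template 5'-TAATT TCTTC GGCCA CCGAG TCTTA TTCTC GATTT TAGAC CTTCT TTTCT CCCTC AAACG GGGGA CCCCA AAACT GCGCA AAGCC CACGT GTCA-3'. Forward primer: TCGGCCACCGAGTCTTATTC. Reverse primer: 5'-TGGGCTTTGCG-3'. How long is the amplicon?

Forward primer TCGGCCACCGAGTCTTATTC is found on the top strand at positions 9–28.
Taking the reverse complement of TGGGCTTTGCG gives CGCAAAGCCCA, found at positions 77–87 on the template; the primer anneals here to the top strand with its 3' end pointing upstream.
Product length = (reverse-primer end) − (forward-primer start) + 1 = 87 − 9 + 1 = 79 bp.

79 bp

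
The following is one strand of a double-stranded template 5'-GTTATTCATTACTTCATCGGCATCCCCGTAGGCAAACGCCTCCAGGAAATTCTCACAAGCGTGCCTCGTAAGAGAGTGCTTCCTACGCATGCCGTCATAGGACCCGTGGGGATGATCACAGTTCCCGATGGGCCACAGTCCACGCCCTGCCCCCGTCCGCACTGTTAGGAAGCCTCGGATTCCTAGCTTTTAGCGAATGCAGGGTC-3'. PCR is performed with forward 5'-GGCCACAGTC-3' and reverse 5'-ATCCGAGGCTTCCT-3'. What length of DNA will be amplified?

50 bp

Scanning the template, GGCCACAGTC occurs at positions 131–140; this primer anneals to the bottom strand there with its 3' end pointing downstream.
Reverse complement of the reverse primer: AGGAAGCCTCGGAT. This occurs on the top strand at positions 167–180.
The product runs from position 131 to position 180, so its length is 180 − 131 + 1 = 50 bp.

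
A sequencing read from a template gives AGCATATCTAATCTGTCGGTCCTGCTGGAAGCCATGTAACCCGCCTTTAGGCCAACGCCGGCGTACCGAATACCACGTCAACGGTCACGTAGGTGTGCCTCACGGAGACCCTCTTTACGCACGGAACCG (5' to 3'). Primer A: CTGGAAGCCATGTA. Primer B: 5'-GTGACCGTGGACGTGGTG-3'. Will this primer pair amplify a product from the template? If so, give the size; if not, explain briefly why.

No product — primer B has no binding site in the template.

Primer B (GTGACCGTGGACGTGGTG) does not match the top strand, and its reverse complement CACCACGTCCACGGTCAC does not match either.
With no annealing site for primer B, no amplification occurs.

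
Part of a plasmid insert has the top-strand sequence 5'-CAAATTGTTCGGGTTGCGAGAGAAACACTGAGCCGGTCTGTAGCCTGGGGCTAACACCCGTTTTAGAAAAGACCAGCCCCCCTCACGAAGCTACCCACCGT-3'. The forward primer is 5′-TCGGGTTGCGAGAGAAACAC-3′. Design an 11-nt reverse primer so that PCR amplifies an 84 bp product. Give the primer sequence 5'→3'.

5'-AGCTTCGTGAG-3'

The forward primer binds at positions 9–28, so an 84 bp product ends at position 9 + 84 − 1 = 92.
The reverse primer anneals to the top strand over positions 82–92, i.e. to CTCACGAAGCT.
Its sequence written 5'→3' is the reverse complement: AGCTTCGTGAG.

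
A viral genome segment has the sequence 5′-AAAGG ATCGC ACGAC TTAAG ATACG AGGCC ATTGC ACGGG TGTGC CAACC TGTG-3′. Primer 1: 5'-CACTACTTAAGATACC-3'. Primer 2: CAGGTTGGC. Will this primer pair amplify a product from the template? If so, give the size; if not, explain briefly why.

No product — primer 1 has no binding site in the template.

Primer 1 (CACTACTTAAGATACC) does not match the top strand, and its reverse complement GGTATCTTAAGTAGTG does not match either.
With no annealing site for primer 1, no amplification occurs.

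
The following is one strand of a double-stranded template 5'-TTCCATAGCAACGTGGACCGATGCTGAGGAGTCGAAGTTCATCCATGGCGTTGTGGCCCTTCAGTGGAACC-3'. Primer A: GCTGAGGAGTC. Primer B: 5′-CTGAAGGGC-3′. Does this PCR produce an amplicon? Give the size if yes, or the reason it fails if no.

Yes — a 42 bp product.

Primer A (GCTGAGGAGTC) matches the top strand at positions 23–33; it acts as a forward primer.
Primer B's reverse complement is GCCCTTCAG, matching the top strand at positions 56–64; it acts as a reverse primer.
The 3' ends face each other across positions 23–64, giving a 42 bp product.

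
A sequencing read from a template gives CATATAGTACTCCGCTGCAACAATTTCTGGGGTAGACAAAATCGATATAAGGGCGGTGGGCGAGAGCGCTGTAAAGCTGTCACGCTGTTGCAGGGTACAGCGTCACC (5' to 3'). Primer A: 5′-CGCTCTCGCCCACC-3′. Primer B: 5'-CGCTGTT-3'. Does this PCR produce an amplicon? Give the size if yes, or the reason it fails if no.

No product — the primers' 3' ends point away from each other.

Primer A (CGCTCTCGCCCACC) has reverse complement GGTGGGCGAGAGCG, which matches the top strand at positions 55–68; primer A anneals to the top strand there with its 3' end pointing upstream toward position 55.
Primer B (CGCTGTT) matches the top strand directly at positions 83–89; it anneals to the bottom strand with its 3' end pointing downstream toward position 89.
The 3' ends diverge (primer A extends toward position 1, primer B toward position 107), so the primers never converge on a shared product.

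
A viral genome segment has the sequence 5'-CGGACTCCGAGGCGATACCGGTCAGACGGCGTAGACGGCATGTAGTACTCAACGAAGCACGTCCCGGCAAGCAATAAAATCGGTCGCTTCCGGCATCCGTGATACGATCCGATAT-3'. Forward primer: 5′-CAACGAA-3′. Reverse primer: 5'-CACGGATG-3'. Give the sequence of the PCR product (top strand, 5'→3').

5'-CAACGAAGCACGTCCCGGCAAGCAATAAAATCGGTCGCTTCCGGCATCCGTG-3'

Scanning the template, CAACGAA occurs at positions 50–56; this primer anneals to the bottom strand there with its 3' end pointing downstream.
Reverse complement of the reverse primer: CATCCGTG. This occurs on the top strand at positions 94–101.
The product is the template from position 50 through 101 (52 bp).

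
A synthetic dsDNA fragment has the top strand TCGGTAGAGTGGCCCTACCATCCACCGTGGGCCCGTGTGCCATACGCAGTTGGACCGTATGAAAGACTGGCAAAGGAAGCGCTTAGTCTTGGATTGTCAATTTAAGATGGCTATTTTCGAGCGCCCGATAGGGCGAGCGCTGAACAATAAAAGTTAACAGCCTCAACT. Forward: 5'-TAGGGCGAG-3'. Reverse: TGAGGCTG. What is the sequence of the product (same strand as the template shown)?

Forward primer TAGGGCGAG is found on the top strand at positions 129–137.
Reverse complement of the reverse primer: CAGCCTCA. This occurs on the top strand at positions 158–165.
The product is the template from position 129 through 165 (37 bp).

5'-TAGGGCGAGCGCTGAACAATAAAAGTTAACAGCCTCA-3'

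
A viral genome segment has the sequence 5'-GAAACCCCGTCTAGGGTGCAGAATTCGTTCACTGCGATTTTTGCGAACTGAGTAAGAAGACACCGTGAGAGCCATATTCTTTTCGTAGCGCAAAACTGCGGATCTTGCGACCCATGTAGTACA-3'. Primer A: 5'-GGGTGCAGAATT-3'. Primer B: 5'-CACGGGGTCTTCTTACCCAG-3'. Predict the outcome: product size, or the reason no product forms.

No product — primer B has no binding site in the template.

Primer B (CACGGGGTCTTCTTACCCAG) does not match the top strand, and its reverse complement CTGGGTAAGAAGACCCCGTG does not match either.
With no annealing site for primer B, no amplification occurs.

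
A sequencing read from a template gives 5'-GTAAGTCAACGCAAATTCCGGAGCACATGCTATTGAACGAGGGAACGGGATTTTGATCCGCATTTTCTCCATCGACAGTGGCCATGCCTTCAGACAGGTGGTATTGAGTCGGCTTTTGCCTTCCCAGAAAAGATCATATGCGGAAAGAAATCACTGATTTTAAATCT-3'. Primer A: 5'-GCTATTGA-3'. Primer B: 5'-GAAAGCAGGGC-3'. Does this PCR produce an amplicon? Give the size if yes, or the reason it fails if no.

Primer B (GAAAGCAGGGC) does not match the top strand, and its reverse complement GCCCTGCTTTC does not match either.
With no annealing site for primer B, no amplification occurs.

No product — primer B has no binding site in the template.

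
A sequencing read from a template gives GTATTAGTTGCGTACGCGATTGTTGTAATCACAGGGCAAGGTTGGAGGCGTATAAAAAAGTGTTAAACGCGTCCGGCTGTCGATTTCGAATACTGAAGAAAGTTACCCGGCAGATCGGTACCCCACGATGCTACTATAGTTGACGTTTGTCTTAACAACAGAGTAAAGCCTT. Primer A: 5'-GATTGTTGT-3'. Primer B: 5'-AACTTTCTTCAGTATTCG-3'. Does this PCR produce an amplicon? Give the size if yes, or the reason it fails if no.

Yes — an 87 bp product.

Primer A (GATTGTTGT) matches the top strand at positions 18–26; it acts as a forward primer.
Primer B's reverse complement is CGAATACTGAAGAAAGTT, matching the top strand at positions 87–104; it acts as a reverse primer.
The 3' ends face each other across positions 18–104, giving an 87 bp product.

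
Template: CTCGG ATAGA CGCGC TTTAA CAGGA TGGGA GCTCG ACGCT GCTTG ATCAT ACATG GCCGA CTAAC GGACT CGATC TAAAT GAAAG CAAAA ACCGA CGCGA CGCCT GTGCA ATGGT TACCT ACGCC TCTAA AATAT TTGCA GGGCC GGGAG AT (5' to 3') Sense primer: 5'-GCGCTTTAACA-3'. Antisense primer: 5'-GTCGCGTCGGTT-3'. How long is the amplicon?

Scanning the template, GCGCTTTAACA occurs at positions 12–22; this primer anneals to the bottom strand there with its 3' end pointing downstream.
Taking the reverse complement of GTCGCGTCGGTT gives AACCGACGCGAC, found at positions 90–101 on the template; the primer anneals here to the top strand with its 3' end pointing upstream.
Product length = (reverse-primer end) − (forward-primer start) + 1 = 101 − 12 + 1 = 90 bp.

90 bp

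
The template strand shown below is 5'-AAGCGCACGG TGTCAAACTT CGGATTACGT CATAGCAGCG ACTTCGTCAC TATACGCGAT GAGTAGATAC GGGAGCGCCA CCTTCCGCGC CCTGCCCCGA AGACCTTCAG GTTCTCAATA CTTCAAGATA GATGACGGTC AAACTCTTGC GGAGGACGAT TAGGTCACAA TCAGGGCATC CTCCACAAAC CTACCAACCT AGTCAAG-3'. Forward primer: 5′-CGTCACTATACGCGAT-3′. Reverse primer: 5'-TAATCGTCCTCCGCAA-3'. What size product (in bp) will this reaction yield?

118 bp

Forward primer CGTCACTATACGCGAT is found on the top strand at positions 45–60.
Taking the reverse complement of TAATCGTCCTCCGCAA gives TTGCGGAGGACGATTA, found at positions 147–162 on the template; the primer anneals here to the top strand with its 3' end pointing upstream.
Amplicon spans positions 45–162: 118 bp.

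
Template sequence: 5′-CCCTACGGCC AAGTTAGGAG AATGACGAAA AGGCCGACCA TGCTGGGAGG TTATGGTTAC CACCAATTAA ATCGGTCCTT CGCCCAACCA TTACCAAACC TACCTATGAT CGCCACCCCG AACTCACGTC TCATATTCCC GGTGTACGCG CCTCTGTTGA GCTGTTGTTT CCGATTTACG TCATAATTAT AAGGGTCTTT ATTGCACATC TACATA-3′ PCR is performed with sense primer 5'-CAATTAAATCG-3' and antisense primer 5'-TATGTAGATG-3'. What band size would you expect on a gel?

Forward primer CAATTAAATCG is found on the top strand at positions 64–74.
The reverse primer's reverse complement is CATCTACATA, which matches the template at positions 207–216.
The product runs from position 64 to position 216, so its length is 216 − 64 + 1 = 153 bp.

153 bp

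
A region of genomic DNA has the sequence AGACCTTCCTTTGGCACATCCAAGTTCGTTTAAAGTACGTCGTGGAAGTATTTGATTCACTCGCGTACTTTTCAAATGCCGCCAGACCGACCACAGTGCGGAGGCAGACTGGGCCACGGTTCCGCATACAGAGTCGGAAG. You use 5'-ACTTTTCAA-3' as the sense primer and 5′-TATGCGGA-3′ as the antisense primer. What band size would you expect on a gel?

Scanning the template, ACTTTTCAA occurs at positions 67–75; this primer anneals to the bottom strand there with its 3' end pointing downstream.
The reverse primer's reverse complement is TCCGCATA, which matches the template at positions 121–128.
Product length = (reverse-primer end) − (forward-primer start) + 1 = 128 − 67 + 1 = 62 bp.

62 bp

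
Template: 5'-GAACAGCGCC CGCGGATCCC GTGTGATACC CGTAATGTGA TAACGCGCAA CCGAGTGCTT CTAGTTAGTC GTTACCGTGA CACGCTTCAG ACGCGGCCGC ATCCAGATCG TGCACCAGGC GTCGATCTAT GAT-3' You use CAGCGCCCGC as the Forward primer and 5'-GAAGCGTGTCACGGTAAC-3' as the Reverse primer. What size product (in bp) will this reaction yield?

85 bp

Scanning the template, CAGCGCCCGC occurs at positions 4–13; this primer anneals to the bottom strand there with its 3' end pointing downstream.
Taking the reverse complement of GAAGCGTGTCACGGTAAC gives GTTACCGTGACACGCTTC, found at positions 71–88 on the template; the primer anneals here to the top strand with its 3' end pointing upstream.
Product length = (reverse-primer end) − (forward-primer start) + 1 = 88 − 4 + 1 = 85 bp.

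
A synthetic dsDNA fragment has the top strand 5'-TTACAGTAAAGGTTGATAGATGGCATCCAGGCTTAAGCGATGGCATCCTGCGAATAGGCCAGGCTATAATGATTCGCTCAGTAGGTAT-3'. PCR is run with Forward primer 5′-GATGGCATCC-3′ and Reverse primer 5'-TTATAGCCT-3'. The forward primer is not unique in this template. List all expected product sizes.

The forward primer GATGGCATCC matches the top strand at positions 19–28, 39–48.
The reverse primer's reverse complement is AGGCTATAA, matching at positions 61–69.
Each forward site pairs with the reverse site to give a product ending at position 69: sizes 51, 31 bp.

51 bp, 31 bp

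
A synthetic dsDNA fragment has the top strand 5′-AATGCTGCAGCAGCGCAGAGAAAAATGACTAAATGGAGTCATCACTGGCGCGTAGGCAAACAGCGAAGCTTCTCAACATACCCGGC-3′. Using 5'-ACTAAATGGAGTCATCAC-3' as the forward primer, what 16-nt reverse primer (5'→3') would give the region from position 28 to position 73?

The product's 3' end on the top strand is position 73.
The reverse primer anneals to the top strand over positions 58–73, i.e. to AAACAGCGAAGCTTCT.
Its sequence written 5'→3' is the reverse complement: AGAAGCTTCGCTGTTT.

5'-AGAAGCTTCGCTGTTT-3'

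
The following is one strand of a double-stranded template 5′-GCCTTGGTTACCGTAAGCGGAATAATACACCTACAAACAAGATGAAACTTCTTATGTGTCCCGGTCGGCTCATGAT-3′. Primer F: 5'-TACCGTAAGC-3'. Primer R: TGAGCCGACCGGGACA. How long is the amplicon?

Forward primer TACCGTAAGC is found on the top strand at positions 9–18.
The reverse primer's reverse complement is TGTCCCGGTCGGCTCA, which matches the template at positions 57–72.
The product runs from position 9 to position 72, so its length is 72 − 9 + 1 = 64 bp.

64 bp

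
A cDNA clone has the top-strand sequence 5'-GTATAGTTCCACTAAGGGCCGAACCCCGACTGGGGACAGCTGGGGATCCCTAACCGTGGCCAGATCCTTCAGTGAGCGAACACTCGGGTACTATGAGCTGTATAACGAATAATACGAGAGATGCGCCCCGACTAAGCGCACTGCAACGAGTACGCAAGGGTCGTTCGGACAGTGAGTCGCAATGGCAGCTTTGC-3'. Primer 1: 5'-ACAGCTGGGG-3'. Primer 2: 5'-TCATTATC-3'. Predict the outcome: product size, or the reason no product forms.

No product — primer 2 has no binding site in the template.

Primer 2 (TCATTATC) does not match the top strand, and its reverse complement GATAATGA does not match either.
With no annealing site for primer 2, no amplification occurs.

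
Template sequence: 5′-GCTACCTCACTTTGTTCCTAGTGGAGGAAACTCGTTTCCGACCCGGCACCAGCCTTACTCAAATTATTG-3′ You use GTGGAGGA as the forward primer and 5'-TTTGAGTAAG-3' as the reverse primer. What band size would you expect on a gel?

43 bp

Forward primer GTGGAGGA is found on the top strand at positions 21–28.
Reverse complement of the reverse primer: CTTACTCAAA. This occurs on the top strand at positions 54–63.
Amplicon spans positions 21–63: 43 bp.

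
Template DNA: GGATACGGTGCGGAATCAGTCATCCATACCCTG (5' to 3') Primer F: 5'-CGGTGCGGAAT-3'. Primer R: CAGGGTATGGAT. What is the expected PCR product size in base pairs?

28 bp

The forward primer matches the template at positions 6–16.
The reverse primer's reverse complement is ATCCATACCCTG, which matches the template at positions 22–33.
Product length = (reverse-primer end) − (forward-primer start) + 1 = 33 − 6 + 1 = 28 bp.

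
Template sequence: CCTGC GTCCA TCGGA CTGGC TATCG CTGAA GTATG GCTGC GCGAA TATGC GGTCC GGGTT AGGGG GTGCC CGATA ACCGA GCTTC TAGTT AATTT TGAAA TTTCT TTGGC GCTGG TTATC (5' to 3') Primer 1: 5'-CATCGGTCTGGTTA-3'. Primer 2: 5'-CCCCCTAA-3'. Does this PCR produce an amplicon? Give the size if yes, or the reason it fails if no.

Primer 1 (CATCGGTCTGGTTA) does not match the top strand, and its reverse complement TAACCAGACCGATG does not match either.
With no annealing site for primer 1, no amplification occurs.

No product — primer 1 has no binding site in the template.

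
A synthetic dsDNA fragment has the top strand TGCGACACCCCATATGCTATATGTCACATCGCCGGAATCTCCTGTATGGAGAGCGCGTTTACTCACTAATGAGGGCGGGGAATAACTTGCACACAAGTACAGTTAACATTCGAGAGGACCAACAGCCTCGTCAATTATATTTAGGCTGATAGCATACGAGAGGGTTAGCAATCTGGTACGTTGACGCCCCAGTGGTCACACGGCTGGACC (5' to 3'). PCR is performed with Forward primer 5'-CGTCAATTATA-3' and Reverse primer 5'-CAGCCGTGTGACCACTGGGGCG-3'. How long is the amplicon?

78 bp

The forward primer matches the template at positions 129–139.
The reverse primer's reverse complement is CGCCCCAGTGGTCACACGGCTG, which matches the template at positions 185–206.
The product runs from position 129 to position 206, so its length is 206 − 129 + 1 = 78 bp.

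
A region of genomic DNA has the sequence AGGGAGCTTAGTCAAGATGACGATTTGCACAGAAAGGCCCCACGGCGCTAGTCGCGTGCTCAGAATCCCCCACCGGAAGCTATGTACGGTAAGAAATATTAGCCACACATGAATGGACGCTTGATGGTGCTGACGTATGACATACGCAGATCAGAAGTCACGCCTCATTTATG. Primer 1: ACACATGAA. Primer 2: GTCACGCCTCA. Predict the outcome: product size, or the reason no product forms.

No product — both primers anneal to the same strand and extend in the same direction.

Primer 1 (ACACATGAA) matches the top strand at positions 105–113 (3' end points downstream).
Primer 2 (GTCACGCCTCA) also matches the top strand directly, at positions 157–167 — its reverse complement TGAGGCGTGAC is not present.
Both primers anneal to the bottom strand with 3' ends pointing the same way, so neither can prime synthesis back toward the other.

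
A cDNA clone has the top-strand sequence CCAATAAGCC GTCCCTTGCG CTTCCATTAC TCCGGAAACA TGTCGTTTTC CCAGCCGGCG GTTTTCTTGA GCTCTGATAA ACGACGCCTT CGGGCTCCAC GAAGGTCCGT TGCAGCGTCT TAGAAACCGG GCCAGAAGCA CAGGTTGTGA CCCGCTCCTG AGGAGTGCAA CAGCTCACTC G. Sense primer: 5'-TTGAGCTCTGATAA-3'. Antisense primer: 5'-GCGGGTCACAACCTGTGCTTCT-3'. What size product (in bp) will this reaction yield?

Scanning the template, TTGAGCTCTGATAA occurs at positions 67–80; this primer anneals to the bottom strand there with its 3' end pointing downstream.
The reverse primer's reverse complement is AGAAGCACAGGTTGTGACCCGC, which matches the template at positions 134–155.
Amplicon spans positions 67–155: 89 bp.

89 bp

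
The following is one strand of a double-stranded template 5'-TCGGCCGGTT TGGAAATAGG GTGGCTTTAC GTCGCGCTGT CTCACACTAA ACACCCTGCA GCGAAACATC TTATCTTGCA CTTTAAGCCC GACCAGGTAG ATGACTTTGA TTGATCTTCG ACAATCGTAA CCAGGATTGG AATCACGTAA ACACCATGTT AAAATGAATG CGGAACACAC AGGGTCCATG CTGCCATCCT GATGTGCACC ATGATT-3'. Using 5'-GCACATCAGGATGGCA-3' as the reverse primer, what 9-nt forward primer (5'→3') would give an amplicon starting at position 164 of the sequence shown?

The reverse primer's reverse complement TGCCATCCTGATGTGC matches the template at positions 192–207; the product starts at position 164.
The forward primer is identical to the top strand over positions 164–172: ATGAATGCG.

5'-ATGAATGCG-3'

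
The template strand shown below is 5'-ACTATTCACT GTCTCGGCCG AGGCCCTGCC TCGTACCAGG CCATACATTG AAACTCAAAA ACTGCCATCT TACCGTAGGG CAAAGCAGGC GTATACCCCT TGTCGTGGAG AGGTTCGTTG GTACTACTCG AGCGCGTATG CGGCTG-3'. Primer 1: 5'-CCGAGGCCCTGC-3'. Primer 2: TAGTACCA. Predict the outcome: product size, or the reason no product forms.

Primer 1 (CCGAGGCCCTGC) matches the top strand at positions 18–29; it acts as a forward primer.
Primer 2's reverse complement is TGGTACTA, matching the top strand at positions 119–126; it acts as a reverse primer.
The 3' ends face each other across positions 18–126, giving a 109 bp product.

Yes — a 109 bp product.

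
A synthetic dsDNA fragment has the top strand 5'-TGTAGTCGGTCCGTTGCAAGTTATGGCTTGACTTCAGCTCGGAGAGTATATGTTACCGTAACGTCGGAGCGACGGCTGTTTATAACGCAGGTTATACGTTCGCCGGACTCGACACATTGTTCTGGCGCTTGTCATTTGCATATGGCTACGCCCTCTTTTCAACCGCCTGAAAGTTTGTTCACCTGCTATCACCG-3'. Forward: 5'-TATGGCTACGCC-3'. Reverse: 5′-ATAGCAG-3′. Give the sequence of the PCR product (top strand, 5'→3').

Scanning the template, TATGGCTACGCC occurs at positions 141–152; this primer anneals to the bottom strand there with its 3' end pointing downstream.
The reverse primer's reverse complement is CTGCTAT, which matches the template at positions 183–189.
The product is the template from position 141 through 189 (49 bp).

5'-TATGGCTACGCCCTCTTTTCAACCGCCTGAAAGTTTGTTCACCTGCTAT-3'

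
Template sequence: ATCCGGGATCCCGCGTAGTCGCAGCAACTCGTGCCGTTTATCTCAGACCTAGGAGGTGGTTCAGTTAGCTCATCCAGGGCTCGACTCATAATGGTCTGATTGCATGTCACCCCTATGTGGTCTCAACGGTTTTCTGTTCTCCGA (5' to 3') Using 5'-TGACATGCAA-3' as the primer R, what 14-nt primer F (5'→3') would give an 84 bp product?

5'-AACTCGTGCCGTTT-3'

The reverse primer's reverse complement TTGCATGTCA matches the template at positions 100–109, so the product ends at position 109.
An 84 bp product then starts at position 109 − 84 + 1 = 26.
The forward primer is identical to the top strand there: AACTCGTGCCGTTT.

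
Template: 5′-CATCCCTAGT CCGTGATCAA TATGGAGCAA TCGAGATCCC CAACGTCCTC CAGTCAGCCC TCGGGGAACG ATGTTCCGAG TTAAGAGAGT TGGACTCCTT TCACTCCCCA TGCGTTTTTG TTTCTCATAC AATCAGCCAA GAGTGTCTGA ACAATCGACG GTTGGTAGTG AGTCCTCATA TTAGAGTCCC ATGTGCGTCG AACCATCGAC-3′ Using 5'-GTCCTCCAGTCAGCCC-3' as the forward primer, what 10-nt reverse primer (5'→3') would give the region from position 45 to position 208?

The product's 3' end on the top strand is position 208.
The reverse primer anneals to the top strand over positions 199–208, i.e. to CGAACCATCG.
Its sequence written 5'→3' is the reverse complement: CGATGGTTCG.

5'-CGATGGTTCG-3'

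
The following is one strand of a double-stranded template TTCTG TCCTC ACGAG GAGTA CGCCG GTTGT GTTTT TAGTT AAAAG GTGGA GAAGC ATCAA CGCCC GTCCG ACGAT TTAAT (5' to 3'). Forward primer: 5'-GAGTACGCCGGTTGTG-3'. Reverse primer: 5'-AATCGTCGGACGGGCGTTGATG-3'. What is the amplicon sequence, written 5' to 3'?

5'-GAGTACGCCGGTTGTGTTTTTAGTTAAAAGGTGGAGAAGCATCAACGCCCGTCCGACGATT-3'

Scanning the template, GAGTACGCCGGTTGTG occurs at positions 16–31; this primer anneals to the bottom strand there with its 3' end pointing downstream.
Reverse complement of the reverse primer: CATCAACGCCCGTCCGACGATT. This occurs on the top strand at positions 55–76.
The product is the template from position 16 through 76 (61 bp).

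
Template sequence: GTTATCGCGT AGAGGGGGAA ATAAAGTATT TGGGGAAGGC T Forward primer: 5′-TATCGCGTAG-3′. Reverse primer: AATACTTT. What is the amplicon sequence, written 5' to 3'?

5'-TATCGCGTAGAGGGGGAAATAAAGTATT-3'

The forward primer matches the template at positions 3–12.
Reverse complement of the reverse primer: AAAGTATT. This occurs on the top strand at positions 23–30.
The product is the template from position 3 through 30 (28 bp).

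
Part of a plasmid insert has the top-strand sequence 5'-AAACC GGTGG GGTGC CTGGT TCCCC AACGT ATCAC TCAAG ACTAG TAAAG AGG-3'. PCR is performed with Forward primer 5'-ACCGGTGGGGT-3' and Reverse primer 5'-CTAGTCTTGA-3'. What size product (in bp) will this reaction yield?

43 bp

The forward primer matches the template at positions 3–13.
Taking the reverse complement of CTAGTCTTGA gives TCAAGACTAG, found at positions 36–45 on the template; the primer anneals here to the top strand with its 3' end pointing upstream.
Product length = (reverse-primer end) − (forward-primer start) + 1 = 45 − 3 + 1 = 43 bp.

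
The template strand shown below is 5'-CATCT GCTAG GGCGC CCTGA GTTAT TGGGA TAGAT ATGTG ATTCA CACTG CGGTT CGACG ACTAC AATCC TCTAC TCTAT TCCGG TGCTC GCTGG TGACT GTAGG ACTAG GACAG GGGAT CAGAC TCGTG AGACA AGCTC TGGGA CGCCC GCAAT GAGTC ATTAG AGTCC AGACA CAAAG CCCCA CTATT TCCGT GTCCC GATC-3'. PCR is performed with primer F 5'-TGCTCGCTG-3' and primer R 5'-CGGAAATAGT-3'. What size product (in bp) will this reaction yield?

Scanning the template, TGCTCGCTG occurs at positions 86–94; this primer anneals to the bottom strand there with its 3' end pointing downstream.
Reverse complement of the reverse primer: ACTATTTCCG. This occurs on the top strand at positions 185–194.
Product length = (reverse-primer end) − (forward-primer start) + 1 = 194 − 86 + 1 = 109 bp.

109 bp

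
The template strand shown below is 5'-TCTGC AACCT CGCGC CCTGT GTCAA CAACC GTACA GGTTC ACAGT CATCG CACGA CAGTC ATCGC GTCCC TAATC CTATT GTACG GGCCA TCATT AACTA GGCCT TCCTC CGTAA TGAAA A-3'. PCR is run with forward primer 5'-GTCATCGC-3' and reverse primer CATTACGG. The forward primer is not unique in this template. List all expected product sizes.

The forward primer GTCATCGC matches the top strand at positions 44–51, 58–65.
The reverse primer's reverse complement is CCGTAATG, matching at positions 110–117.
Each forward site pairs with the reverse site to give a product ending at position 117: sizes 74, 60 bp.

74 bp, 60 bp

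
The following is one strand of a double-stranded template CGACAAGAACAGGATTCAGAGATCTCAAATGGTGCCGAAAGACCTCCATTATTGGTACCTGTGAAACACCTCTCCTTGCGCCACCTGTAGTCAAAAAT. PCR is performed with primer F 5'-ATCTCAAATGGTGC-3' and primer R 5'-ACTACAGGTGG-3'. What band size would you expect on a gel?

70 bp

Scanning the template, ATCTCAAATGGTGC occurs at positions 22–35; this primer anneals to the bottom strand there with its 3' end pointing downstream.
Reverse complement of the reverse primer: CCACCTGTAGT. This occurs on the top strand at positions 81–91.
Amplicon spans positions 22–91: 70 bp.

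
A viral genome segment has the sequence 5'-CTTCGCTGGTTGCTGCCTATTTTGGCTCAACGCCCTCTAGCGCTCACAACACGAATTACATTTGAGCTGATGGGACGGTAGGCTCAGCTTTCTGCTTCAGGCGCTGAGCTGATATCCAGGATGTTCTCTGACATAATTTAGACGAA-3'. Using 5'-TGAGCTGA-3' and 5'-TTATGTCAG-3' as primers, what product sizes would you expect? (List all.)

The forward primer TGAGCTGA matches the top strand at positions 63–70, 105–112.
The reverse primer's reverse complement is CTGACATAA, matching at positions 128–136.
Each forward site pairs with the reverse site to give a product ending at position 136: sizes 74, 32 bp.

74 bp, 32 bp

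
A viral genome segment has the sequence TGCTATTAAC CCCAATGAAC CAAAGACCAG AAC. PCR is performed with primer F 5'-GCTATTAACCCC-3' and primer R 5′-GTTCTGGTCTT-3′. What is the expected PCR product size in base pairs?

Forward primer GCTATTAACCCC is found on the top strand at positions 2–13.
Reverse complement of the reverse primer: AAGACCAGAAC. This occurs on the top strand at positions 23–33.
The product runs from position 2 to position 33, so its length is 33 − 2 + 1 = 32 bp.

32 bp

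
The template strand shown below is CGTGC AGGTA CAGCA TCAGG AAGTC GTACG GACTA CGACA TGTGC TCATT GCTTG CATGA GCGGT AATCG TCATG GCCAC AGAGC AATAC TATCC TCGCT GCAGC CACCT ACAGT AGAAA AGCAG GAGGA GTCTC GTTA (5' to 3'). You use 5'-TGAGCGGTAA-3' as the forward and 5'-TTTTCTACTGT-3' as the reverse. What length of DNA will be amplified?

Scanning the template, TGAGCGGTAA occurs at positions 58–67; this primer anneals to the bottom strand there with its 3' end pointing downstream.
The reverse primer's reverse complement is ACAGTAGAAAA, which matches the template at positions 111–121.
Product length = (reverse-primer end) − (forward-primer start) + 1 = 121 − 58 + 1 = 64 bp.

64 bp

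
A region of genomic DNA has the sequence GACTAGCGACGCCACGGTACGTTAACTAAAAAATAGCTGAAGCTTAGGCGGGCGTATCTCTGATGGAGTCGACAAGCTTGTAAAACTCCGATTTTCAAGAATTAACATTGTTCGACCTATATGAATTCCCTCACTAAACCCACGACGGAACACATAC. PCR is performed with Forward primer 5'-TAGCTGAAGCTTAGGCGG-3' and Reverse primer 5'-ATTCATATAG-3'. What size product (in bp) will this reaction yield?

93 bp

The forward primer matches the template at positions 34–51.
Taking the reverse complement of ATTCATATAG gives CTATATGAAT, found at positions 117–126 on the template; the primer anneals here to the top strand with its 3' end pointing upstream.
Product length = (reverse-primer end) − (forward-primer start) + 1 = 126 − 34 + 1 = 93 bp.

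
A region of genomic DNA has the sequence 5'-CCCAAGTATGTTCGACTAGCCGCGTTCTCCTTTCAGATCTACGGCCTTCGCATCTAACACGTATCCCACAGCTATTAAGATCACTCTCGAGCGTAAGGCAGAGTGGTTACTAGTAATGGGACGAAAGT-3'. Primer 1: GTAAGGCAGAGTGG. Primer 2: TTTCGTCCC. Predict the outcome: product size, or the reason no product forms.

Yes — a 34 bp product.

Primer 1 (GTAAGGCAGAGTGG) matches the top strand at positions 93–106; it acts as a forward primer.
Primer 2's reverse complement is GGGACGAAA, matching the top strand at positions 118–126; it acts as a reverse primer.
The 3' ends face each other across positions 93–126, giving a 34 bp product.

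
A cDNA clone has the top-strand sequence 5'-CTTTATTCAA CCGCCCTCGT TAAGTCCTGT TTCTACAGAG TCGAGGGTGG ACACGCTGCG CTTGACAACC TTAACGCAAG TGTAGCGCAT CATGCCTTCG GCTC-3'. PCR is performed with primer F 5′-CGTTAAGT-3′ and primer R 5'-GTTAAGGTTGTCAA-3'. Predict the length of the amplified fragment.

58 bp

Forward primer CGTTAAGT is found on the top strand at positions 18–25.
Taking the reverse complement of GTTAAGGTTGTCAA gives TTGACAACCTTAAC, found at positions 62–75 on the template; the primer anneals here to the top strand with its 3' end pointing upstream.
Product length = (reverse-primer end) − (forward-primer start) + 1 = 75 − 18 + 1 = 58 bp.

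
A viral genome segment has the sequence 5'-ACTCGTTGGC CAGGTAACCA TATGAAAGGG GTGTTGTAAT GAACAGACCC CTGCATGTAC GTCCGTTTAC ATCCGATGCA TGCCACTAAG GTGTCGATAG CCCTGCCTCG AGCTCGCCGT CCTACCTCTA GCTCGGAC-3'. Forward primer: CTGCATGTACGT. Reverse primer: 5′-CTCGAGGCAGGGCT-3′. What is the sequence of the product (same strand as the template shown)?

5'-CTGCATGTACGTCCGTTTACATCCGATGCATGCCACTAAGGTGTCGATAGCCCTGCCTCGAG-3'

Scanning the template, CTGCATGTACGT occurs at positions 51–62; this primer anneals to the bottom strand there with its 3' end pointing downstream.
Taking the reverse complement of CTCGAGGCAGGGCT gives AGCCCTGCCTCGAG, found at positions 99–112 on the template; the primer anneals here to the top strand with its 3' end pointing upstream.
The product is the template from position 51 through 112 (62 bp).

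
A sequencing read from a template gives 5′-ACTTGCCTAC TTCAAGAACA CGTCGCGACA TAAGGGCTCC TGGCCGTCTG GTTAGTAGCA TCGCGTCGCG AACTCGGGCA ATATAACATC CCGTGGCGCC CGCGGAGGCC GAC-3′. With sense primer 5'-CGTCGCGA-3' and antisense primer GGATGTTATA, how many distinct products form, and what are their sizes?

The forward primer CGTCGCGA matches the top strand at positions 21–28, 64–71.
The reverse primer's reverse complement is TATAACATCC, matching at positions 82–91.
Each forward site pairs with the reverse site to give a product ending at position 91: sizes 71, 28 bp.

Two products: 71 bp, 28 bp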